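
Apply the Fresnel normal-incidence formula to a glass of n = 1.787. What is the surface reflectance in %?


Fresnel reflectance at normal incidence:
  R = ((n - 1)/(n + 1))^2
  (n - 1)/(n + 1) = (1.787 - 1)/(1.787 + 1) = 0.282382
  R = 0.282382^2 = 0.0797396
  R(%) = 0.0797396 * 100 = 7.974%

7.974%


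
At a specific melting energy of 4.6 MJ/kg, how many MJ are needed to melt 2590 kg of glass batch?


Total energy = mass * specific energy
  E = 2590 * 4.6 = 11914 MJ

11914 MJ


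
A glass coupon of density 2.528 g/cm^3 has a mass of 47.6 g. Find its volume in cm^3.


Rearrange rho = m / V:
  V = m / rho
  V = 47.6 / 2.528 = 18.829 cm^3

18.829 cm^3


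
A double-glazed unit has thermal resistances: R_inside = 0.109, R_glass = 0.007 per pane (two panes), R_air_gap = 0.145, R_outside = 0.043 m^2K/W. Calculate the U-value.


Total thermal resistance (series):
  R_total = R_in + R_glass + R_air + R_glass + R_out
  R_total = 0.109 + 0.007 + 0.145 + 0.007 + 0.043 = 0.311 m^2K/W
U-value = 1 / R_total = 1 / 0.311 = 3.215 W/m^2K

3.215 W/m^2K


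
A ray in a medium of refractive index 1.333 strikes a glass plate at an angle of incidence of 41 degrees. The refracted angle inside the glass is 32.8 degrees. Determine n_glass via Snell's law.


Apply Snell's law: n1 * sin(theta1) = n2 * sin(theta2)
  n2 = n1 * sin(theta1) / sin(theta2)
  sin(41) = 0.656059
  sin(32.8) = 0.541708
  n2 = 1.333 * 0.656059 / 0.541708 = 1.6144

1.6144


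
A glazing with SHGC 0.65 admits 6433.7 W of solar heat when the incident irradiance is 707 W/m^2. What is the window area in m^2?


Rearrange Q = Area * SHGC * Irradiance:
  Area = Q / (SHGC * Irradiance)
  Area = 6433.7 / (0.65 * 707) = 14.0 m^2

14.0 m^2


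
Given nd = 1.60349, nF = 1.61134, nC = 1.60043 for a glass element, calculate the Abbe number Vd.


Abbe number formula: Vd = (nd - 1) / (nF - nC)
  nd - 1 = 1.60349 - 1 = 0.60349
  nF - nC = 1.61134 - 1.60043 = 0.01091
  Vd = 0.60349 / 0.01091 = 55.32

55.32


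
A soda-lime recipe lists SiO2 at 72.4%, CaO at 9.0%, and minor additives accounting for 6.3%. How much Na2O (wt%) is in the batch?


Pieces sum to 100%:
  Na2O = 100 - (SiO2 + CaO + others)
  Na2O = 100 - (72.4 + 9.0 + 6.3) = 12.3%

12.3%


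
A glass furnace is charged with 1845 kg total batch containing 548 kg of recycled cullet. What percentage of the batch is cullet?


Cullet ratio = (cullet mass / total batch mass) * 100
  Ratio = 548 / 1845 * 100 = 29.7%

29.7%


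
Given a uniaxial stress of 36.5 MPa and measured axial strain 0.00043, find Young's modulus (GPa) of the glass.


Young's modulus: E = stress / strain
  E = 36.5 MPa / 0.00043 = 84883.72 MPa
Convert to GPa: 84883.72 / 1000 = 84.88 GPa

84.88 GPa


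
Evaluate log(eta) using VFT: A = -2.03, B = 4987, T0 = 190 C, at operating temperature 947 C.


VFT equation: log(eta) = A + B / (T - T0)
  T - T0 = 947 - 190 = 757
  B / (T - T0) = 4987 / 757 = 6.588
  log(eta) = -2.03 + 6.588 = 4.558

4.558


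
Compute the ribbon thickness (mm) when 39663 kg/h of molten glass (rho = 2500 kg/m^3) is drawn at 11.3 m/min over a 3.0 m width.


Ribbon cross-section from mass balance:
  Volume rate = throughput / density = 39663 / 2500 = 15.8652 m^3/h
  thickness = volume rate / (speed * 60 * width), i.e.
  thickness = throughput / (60 * speed * width * density) * 1000
  thickness = 39663 / (60 * 11.3 * 3.0 * 2500) * 1000 = 7.8 mm

7.8 mm


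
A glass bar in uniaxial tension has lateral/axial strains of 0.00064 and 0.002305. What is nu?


Poisson's ratio: nu = lateral strain / axial strain
  nu = 0.00064 / 0.002305 = 0.2777

0.2777


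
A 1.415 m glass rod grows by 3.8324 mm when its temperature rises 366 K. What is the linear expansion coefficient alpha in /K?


Rearrange dL = alpha * L0 * dT for alpha:
  alpha = dL / (L0 * dT)
  alpha = (3.8324 / 1000) / (1.415 * 366) = 0.0000074 /K = 7.4 x 10^-6 /K

7.4 x 10^-6 /K


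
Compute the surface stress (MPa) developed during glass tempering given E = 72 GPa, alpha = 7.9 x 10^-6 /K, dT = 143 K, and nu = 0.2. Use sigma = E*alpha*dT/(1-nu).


Tempering stress: sigma = E * alpha * dT / (1 - nu)
  E (MPa) = 72 * 1000 = 72000
  Numerator = 72000 * (7.9 x 10^-6) * 143 = 81.3384
  Denominator = 1 - 0.2 = 0.8
  sigma = 81.3384 / 0.8 = 101.7 MPa

101.7 MPa


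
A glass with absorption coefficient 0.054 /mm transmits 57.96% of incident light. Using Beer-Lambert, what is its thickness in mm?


Rearrange T = exp(-alpha * thickness):
  thickness = -ln(T) / alpha
  T = 57.96/100 = 0.5796
  ln(T) = -0.54542
  -ln(T) = 0.54542
  thickness = 0.54542 / 0.054 = 10.1 mm

10.1 mm


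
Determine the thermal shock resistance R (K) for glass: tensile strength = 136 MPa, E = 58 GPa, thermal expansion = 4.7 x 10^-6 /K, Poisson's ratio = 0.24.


Thermal shock resistance: R = sigma * (1 - nu) / (E * alpha)
  Numerator = 136 * (1 - 0.24) = 103.36
  Denominator = 58 * 1000 * (4.7 x 10^-6) = 0.2726
  R = 103.36 / 0.2726 = 379.2 K

379.2 K


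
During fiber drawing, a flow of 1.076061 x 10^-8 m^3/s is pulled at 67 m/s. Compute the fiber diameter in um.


Cross-sectional area from continuity:
  A = Q / v = 1.076061 x 10^-8 / 67 = 1.606061 x 10^-10 m^2
Diameter from circular cross-section:
  d = sqrt(4A / pi) * 10^6 (m -> um)
  d = sqrt(4 * 1.606061 x 10^-10 / pi) * 10^6 = 14.3 um

14.3 um


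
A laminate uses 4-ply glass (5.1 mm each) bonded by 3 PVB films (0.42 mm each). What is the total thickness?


Total thickness = glass contribution + PVB contribution
  Glass: 4 * 5.1 = 20.4 mm
  PVB: 3 * 0.42 = 1.26 mm
  Total = 20.4 + 1.26 = 21.66 mm

21.66 mm


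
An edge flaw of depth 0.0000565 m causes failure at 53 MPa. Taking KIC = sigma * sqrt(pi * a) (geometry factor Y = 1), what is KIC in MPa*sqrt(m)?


Fracture toughness: KIC = sigma * sqrt(pi * a)
  pi * a = pi * 0.0000565 = 0.0001775
  sqrt(pi * a) = 0.013323
  KIC = 53 * 0.013323 = 0.706 MPa*sqrt(m)

0.706 MPa*sqrt(m)


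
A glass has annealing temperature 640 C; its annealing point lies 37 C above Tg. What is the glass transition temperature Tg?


Rearrange T_anneal = Tg + offset for Tg:
  Tg = T_anneal - offset = 640 - 37 = 603 C

603 C


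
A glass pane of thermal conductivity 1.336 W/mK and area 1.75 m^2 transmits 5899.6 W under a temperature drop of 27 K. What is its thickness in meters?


Fourier's law: t = k * A * dT / Q
  t = 1.336 * 1.75 * 27 / 5899.6
  t = 63.126 / 5899.6 = 0.0107 m

0.0107 m


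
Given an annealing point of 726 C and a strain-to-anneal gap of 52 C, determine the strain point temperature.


Strain point = annealing point - difference:
  T_strain = 726 - 52 = 674 C

674 C


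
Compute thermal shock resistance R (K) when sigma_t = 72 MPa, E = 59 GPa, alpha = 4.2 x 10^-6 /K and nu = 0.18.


Thermal shock resistance: R = sigma * (1 - nu) / (E * alpha)
  Numerator = 72 * (1 - 0.18) = 59.04
  Denominator = 59 * 1000 * (4.2 x 10^-6) = 0.2478
  R = 59.04 / 0.2478 = 238.3 K

238.3 K


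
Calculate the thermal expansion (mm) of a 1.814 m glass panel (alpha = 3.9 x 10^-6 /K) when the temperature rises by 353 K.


Thermal expansion formula: dL = alpha * L0 * dT
  dL = (3.9 x 10^-6) * 1.814 * 353 = 0.00249733 m
Convert to mm: 0.00249733 * 1000 = 2.4973 mm

2.4973 mm


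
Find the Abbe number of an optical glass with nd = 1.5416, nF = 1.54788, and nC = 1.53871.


Abbe number formula: Vd = (nd - 1) / (nF - nC)
  nd - 1 = 1.5416 - 1 = 0.5416
  nF - nC = 1.54788 - 1.53871 = 0.00917
  Vd = 0.5416 / 0.00917 = 59.06

59.06


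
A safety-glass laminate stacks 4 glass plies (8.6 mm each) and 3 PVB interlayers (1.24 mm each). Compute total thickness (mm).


Total thickness = glass contribution + PVB contribution
  Glass: 4 * 8.6 = 34.4 mm
  PVB: 3 * 1.24 = 3.72 mm
  Total = 34.4 + 3.72 = 38.12 mm

38.12 mm


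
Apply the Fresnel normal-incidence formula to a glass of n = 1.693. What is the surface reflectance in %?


Fresnel reflectance at normal incidence:
  R = ((n - 1)/(n + 1))^2
  (n - 1)/(n + 1) = (1.693 - 1)/(1.693 + 1) = 0.257334
  R = 0.257334^2 = 0.0662208
  R(%) = 0.0662208 * 100 = 6.622%

6.622%


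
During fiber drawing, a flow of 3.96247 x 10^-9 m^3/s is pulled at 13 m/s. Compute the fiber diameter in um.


Cross-sectional area from continuity:
  A = Q / v = 3.96247 x 10^-9 / 13 = 3.048054 x 10^-10 m^2
Diameter from circular cross-section:
  d = sqrt(4A / pi) * 10^6 (m -> um)
  d = sqrt(4 * 3.048054 x 10^-10 / pi) * 10^6 = 19.7 um

19.7 um


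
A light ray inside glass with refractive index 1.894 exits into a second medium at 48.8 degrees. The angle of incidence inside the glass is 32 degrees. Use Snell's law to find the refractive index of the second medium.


Apply Snell's law: n1 * sin(theta1) = n2 * sin(theta2)
  n2 = n1 * sin(theta1) / sin(theta2)
  sin(32) = 0.529919
  sin(48.8) = 0.752415
  n2 = 1.894 * 0.529919 / 0.752415 = 1.3339

1.3339


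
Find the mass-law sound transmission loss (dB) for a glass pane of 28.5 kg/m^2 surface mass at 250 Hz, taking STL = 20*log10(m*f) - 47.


Mass law: STL = 20 * log10(m * f) - 47
  m * f = 28.5 * 250 = 7125
  log10(7125) = 3.85278
  STL = 20 * 3.85278 - 47 = 77.0556 - 47 = 30.1 dB

30.1 dB


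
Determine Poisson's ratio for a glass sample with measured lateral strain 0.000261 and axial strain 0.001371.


Poisson's ratio: nu = lateral strain / axial strain
  nu = 0.000261 / 0.001371 = 0.1904

0.1904


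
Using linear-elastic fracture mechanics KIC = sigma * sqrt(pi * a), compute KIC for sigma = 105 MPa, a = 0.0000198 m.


Fracture toughness: KIC = sigma * sqrt(pi * a)
  pi * a = pi * 0.0000198 = 0.000062204
  sqrt(pi * a) = 0.007887
  KIC = 105 * 0.007887 = 0.828 MPa*sqrt(m)

0.828 MPa*sqrt(m)


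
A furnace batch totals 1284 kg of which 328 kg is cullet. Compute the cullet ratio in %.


Cullet ratio = (cullet mass / total batch mass) * 100
  Ratio = 328 / 1284 * 100 = 25.55%

25.55%


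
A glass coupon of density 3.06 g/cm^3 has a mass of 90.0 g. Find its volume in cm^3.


Rearrange rho = m / V:
  V = m / rho
  V = 90.0 / 3.06 = 29.412 cm^3

29.412 cm^3


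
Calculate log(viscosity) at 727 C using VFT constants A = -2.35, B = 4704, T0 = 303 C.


VFT equation: log(eta) = A + B / (T - T0)
  T - T0 = 727 - 303 = 424
  B / (T - T0) = 4704 / 424 = 11.094
  log(eta) = -2.35 + 11.094 = 8.744

8.744


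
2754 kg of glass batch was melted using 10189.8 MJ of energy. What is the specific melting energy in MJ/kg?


Rearrange E = m * s for s:
  s = E / m
  s = 10189.8 / 2754 = 3.7 MJ/kg

3.7 MJ/kg


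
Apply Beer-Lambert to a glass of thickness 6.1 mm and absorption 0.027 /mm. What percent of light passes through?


Beer-Lambert law: T = exp(-alpha * thickness)
  exponent = -0.027 * 6.1 = -0.1647
  T = exp(-0.1647) = 0.8481
  Percentage = 0.8481 * 100 = 84.81%

84.81%


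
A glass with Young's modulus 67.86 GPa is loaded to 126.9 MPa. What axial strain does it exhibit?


Rearrange E = sigma / epsilon:
  epsilon = sigma / E
  E (MPa) = 67.86 * 1000 = 67860
  epsilon = 126.9 / 67860 = 0.00187

0.00187


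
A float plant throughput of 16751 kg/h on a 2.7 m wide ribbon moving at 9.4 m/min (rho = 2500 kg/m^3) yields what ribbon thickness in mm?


Ribbon cross-section from mass balance:
  Volume rate = throughput / density = 16751 / 2500 = 6.7004 m^3/h
  thickness = volume rate / (speed * 60 * width), i.e.
  thickness = throughput / (60 * speed * width * density) * 1000
  thickness = 16751 / (60 * 9.4 * 2.7 * 2500) * 1000 = 4.4 mm

4.4 mm


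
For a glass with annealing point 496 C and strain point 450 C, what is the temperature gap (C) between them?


Gap = T_anneal - T_strain:
  gap = 496 - 450 = 46 C

46 C


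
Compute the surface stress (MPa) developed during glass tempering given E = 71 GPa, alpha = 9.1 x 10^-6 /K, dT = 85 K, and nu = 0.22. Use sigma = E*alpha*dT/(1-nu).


Tempering stress: sigma = E * alpha * dT / (1 - nu)
  E (MPa) = 71 * 1000 = 71000
  Numerator = 71000 * (9.1 x 10^-6) * 85 = 54.9185
  Denominator = 1 - 0.22 = 0.78
  sigma = 54.9185 / 0.78 = 70.4 MPa

70.4 MPa


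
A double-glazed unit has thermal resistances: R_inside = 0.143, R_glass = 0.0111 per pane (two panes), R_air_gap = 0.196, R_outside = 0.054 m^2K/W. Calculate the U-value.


Total thermal resistance (series):
  R_total = R_in + R_glass + R_air + R_glass + R_out
  R_total = 0.143 + 0.0111 + 0.196 + 0.0111 + 0.054 = 0.4152 m^2K/W
U-value = 1 / R_total = 1 / 0.4152 = 2.408 W/m^2K

2.408 W/m^2K


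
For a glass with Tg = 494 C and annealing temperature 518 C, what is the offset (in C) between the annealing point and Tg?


Offset = T_anneal - Tg:
  offset = 518 - 494 = 24 C

24 C


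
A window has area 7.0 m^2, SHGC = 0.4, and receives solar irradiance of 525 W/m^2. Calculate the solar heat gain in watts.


Solar heat gain: Q = Area * SHGC * Irradiance
  Q = 7.0 * 0.4 * 525 = 1470 W

1470 W


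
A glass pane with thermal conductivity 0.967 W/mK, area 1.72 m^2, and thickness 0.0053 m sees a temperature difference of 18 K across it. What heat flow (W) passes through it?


Fourier's law: Q = k * A * dT / t
  Q = 0.967 * 1.72 * 18 / 0.0053
  Q = 29.93832 / 0.0053 = 5648.7 W

5648.7 W


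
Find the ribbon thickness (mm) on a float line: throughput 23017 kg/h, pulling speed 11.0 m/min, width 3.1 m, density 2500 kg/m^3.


Ribbon cross-section from mass balance:
  Volume rate = throughput / density = 23017 / 2500 = 9.2068 m^3/h
  thickness = volume rate / (speed * 60 * width), i.e.
  thickness = throughput / (60 * speed * width * density) * 1000
  thickness = 23017 / (60 * 11.0 * 3.1 * 2500) * 1000 = 4.5 mm

4.5 mm


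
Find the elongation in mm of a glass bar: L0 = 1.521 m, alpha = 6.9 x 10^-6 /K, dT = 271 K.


Thermal expansion formula: dL = alpha * L0 * dT
  dL = (6.9 x 10^-6) * 1.521 * 271 = 0.00284412 m
Convert to mm: 0.00284412 * 1000 = 2.8441 mm

2.8441 mm


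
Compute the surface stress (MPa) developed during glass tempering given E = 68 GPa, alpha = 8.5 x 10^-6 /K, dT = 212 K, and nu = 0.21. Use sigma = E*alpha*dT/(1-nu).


Tempering stress: sigma = E * alpha * dT / (1 - nu)
  E (MPa) = 68 * 1000 = 68000
  Numerator = 68000 * (8.5 x 10^-6) * 212 = 122.536
  Denominator = 1 - 0.21 = 0.79
  sigma = 122.536 / 0.79 = 155.1 MPa

155.1 MPa


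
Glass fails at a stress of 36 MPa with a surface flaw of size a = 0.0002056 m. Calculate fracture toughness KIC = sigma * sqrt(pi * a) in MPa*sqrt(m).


Fracture toughness: KIC = sigma * sqrt(pi * a)
  pi * a = pi * 0.0002056 = 0.000645911
  sqrt(pi * a) = 0.025415
  KIC = 36 * 0.025415 = 0.915 MPa*sqrt(m)

0.915 MPa*sqrt(m)


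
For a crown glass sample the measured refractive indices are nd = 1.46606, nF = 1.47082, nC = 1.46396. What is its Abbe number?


Abbe number formula: Vd = (nd - 1) / (nF - nC)
  nd - 1 = 1.46606 - 1 = 0.46606
  nF - nC = 1.47082 - 1.46396 = 0.00686
  Vd = 0.46606 / 0.00686 = 67.94

67.94


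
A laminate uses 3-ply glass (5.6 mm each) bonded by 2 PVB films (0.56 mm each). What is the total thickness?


Total thickness = glass contribution + PVB contribution
  Glass: 3 * 5.6 = 16.8 mm
  PVB: 2 * 0.56 = 1.12 mm
  Total = 16.8 + 1.12 = 17.92 mm

17.92 mm


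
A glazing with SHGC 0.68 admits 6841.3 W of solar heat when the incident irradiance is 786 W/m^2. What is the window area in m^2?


Rearrange Q = Area * SHGC * Irradiance:
  Area = Q / (SHGC * Irradiance)
  Area = 6841.3 / (0.68 * 786) = 12.8 m^2

12.8 m^2


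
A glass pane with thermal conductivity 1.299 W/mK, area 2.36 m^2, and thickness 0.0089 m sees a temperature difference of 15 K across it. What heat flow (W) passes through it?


Fourier's law: Q = k * A * dT / t
  Q = 1.299 * 2.36 * 15 / 0.0089
  Q = 45.9846 / 0.0089 = 5166.8 W

5166.8 W


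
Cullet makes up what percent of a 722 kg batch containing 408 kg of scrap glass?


Cullet ratio = (cullet mass / total batch mass) * 100
  Ratio = 408 / 722 * 100 = 56.51%

56.51%


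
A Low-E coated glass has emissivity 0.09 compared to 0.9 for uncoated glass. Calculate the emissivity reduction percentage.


Percentage reduction = (1 - coated/uncoated) * 100
  Ratio = 0.09 / 0.9 = 0.1
  Reduction = (1 - 0.1) * 100 = 90.0%

90.0%


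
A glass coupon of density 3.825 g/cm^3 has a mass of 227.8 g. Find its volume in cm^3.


Rearrange rho = m / V:
  V = m / rho
  V = 227.8 / 3.825 = 59.556 cm^3

59.556 cm^3


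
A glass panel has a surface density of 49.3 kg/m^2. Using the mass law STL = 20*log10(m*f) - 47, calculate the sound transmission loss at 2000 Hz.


Mass law: STL = 20 * log10(m * f) - 47
  m * f = 49.3 * 2000 = 98600
  log10(98600) = 4.99388
  STL = 20 * 4.99388 - 47 = 99.8776 - 47 = 52.9 dB

52.9 dB


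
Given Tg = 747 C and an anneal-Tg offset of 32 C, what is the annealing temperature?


The annealing temperature is Tg plus the offset:
  T_anneal = 747 + 32 = 779 C

779 C


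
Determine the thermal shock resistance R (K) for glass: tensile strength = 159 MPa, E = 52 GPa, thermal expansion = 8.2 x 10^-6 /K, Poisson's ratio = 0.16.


Thermal shock resistance: R = sigma * (1 - nu) / (E * alpha)
  Numerator = 159 * (1 - 0.16) = 133.56
  Denominator = 52 * 1000 * (8.2 x 10^-6) = 0.4264
  R = 133.56 / 0.4264 = 313.2 K

313.2 K


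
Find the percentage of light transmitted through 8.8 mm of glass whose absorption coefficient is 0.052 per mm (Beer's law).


Beer-Lambert law: T = exp(-alpha * thickness)
  exponent = -0.052 * 8.8 = -0.4576
  T = exp(-0.4576) = 0.6328
  Percentage = 0.6328 * 100 = 63.28%

63.28%


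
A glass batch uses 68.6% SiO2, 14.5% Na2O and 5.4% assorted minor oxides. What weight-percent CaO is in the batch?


Pieces sum to 100%:
  CaO = 100 - (SiO2 + Na2O + others)
  CaO = 100 - (68.6 + 14.5 + 5.4) = 11.5%

11.5%


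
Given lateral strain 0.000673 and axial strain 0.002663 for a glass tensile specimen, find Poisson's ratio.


Poisson's ratio: nu = lateral strain / axial strain
  nu = 0.000673 / 0.002663 = 0.2527

0.2527


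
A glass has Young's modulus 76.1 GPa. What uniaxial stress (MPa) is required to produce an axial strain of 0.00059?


Rearrange E = sigma / epsilon:
  sigma = E * epsilon
  E (MPa) = 76.1 * 1000 = 76100
  sigma = 76100 * 0.00059 = 44.9 MPa

44.9 MPa


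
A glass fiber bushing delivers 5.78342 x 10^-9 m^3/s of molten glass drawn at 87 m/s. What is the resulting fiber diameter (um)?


Cross-sectional area from continuity:
  A = Q / v = 5.78342 x 10^-9 / 87 = 6.647609 x 10^-11 m^2
Diameter from circular cross-section:
  d = sqrt(4A / pi) * 10^6 (m -> um)
  d = sqrt(4 * 6.647609 x 10^-11 / pi) * 10^6 = 9.2 um

9.2 um


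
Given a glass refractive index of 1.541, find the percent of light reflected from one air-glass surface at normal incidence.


Fresnel reflectance at normal incidence:
  R = ((n - 1)/(n + 1))^2
  (n - 1)/(n + 1) = (1.541 - 1)/(1.541 + 1) = 0.212908
  R = 0.212908^2 = 0.0453298
  R(%) = 0.0453298 * 100 = 4.533%

4.533%


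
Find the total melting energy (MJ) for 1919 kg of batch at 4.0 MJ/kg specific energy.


Total energy = mass * specific energy
  E = 1919 * 4.0 = 7676 MJ

7676 MJ


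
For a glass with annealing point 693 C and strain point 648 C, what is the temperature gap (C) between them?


Gap = T_anneal - T_strain:
  gap = 693 - 648 = 45 C

45 C


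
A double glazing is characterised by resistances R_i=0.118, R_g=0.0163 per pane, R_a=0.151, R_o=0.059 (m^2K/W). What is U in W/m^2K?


Total thermal resistance (series):
  R_total = R_in + R_glass + R_air + R_glass + R_out
  R_total = 0.118 + 0.0163 + 0.151 + 0.0163 + 0.059 = 0.3606 m^2K/W
U-value = 1 / R_total = 1 / 0.3606 = 2.773 W/m^2K

2.773 W/m^2K


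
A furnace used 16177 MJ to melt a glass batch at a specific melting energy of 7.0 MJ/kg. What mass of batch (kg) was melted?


Rearrange E = m * s for m:
  m = E / s
  m = 16177 / 7.0 = 2311.0 kg

2311.0 kg


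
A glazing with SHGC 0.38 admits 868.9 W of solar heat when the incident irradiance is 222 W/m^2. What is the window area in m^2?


Rearrange Q = Area * SHGC * Irradiance:
  Area = Q / (SHGC * Irradiance)
  Area = 868.9 / (0.38 * 222) = 10.3 m^2

10.3 m^2


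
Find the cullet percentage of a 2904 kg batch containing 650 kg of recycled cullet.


Cullet ratio = (cullet mass / total batch mass) * 100
  Ratio = 650 / 2904 * 100 = 22.38%

22.38%


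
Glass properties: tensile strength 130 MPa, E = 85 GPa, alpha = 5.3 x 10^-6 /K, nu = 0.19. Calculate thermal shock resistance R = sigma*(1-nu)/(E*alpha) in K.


Thermal shock resistance: R = sigma * (1 - nu) / (E * alpha)
  Numerator = 130 * (1 - 0.19) = 105.3
  Denominator = 85 * 1000 * (5.3 x 10^-6) = 0.4505
  R = 105.3 / 0.4505 = 233.7 K

233.7 K


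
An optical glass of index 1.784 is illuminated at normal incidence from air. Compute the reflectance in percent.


Fresnel reflectance at normal incidence:
  R = ((n - 1)/(n + 1))^2
  (n - 1)/(n + 1) = (1.784 - 1)/(1.784 + 1) = 0.281609
  R = 0.281609^2 = 0.0793036
  R(%) = 0.0793036 * 100 = 7.93%

7.93%


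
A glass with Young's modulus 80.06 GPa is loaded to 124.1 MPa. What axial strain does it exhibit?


Rearrange E = sigma / epsilon:
  epsilon = sigma / E
  E (MPa) = 80.06 * 1000 = 80060
  epsilon = 124.1 / 80060 = 0.00155

0.00155


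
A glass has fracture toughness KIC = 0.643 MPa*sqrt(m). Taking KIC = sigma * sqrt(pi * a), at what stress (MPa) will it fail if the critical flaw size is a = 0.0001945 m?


Rearrange KIC = sigma * sqrt(pi * a):
  sigma = KIC / sqrt(pi * a)
  sqrt(pi * 0.0001945) = 0.024719
  sigma = 0.643 / 0.024719 = 26.01 MPa

26.01 MPa


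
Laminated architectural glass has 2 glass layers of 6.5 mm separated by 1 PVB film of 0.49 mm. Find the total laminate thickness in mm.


Total thickness = glass contribution + PVB contribution
  Glass: 2 * 6.5 = 13.0 mm
  PVB: 1 * 0.49 = 0.49 mm
  Total = 13.0 + 0.49 = 13.49 mm

13.49 mm


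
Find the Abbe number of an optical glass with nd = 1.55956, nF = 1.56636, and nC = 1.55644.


Abbe number formula: Vd = (nd - 1) / (nF - nC)
  nd - 1 = 1.55956 - 1 = 0.55956
  nF - nC = 1.56636 - 1.55644 = 0.00992
  Vd = 0.55956 / 0.00992 = 56.41

56.41


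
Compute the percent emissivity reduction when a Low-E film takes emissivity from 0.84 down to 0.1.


Percentage reduction = (1 - coated/uncoated) * 100
  Ratio = 0.1 / 0.84 = 0.119
  Reduction = (1 - 0.119) * 100 = 88.1%

88.1%


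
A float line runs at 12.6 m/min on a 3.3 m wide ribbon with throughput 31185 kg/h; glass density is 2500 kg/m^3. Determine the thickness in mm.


Ribbon cross-section from mass balance:
  Volume rate = throughput / density = 31185 / 2500 = 12.474 m^3/h
  thickness = volume rate / (speed * 60 * width), i.e.
  thickness = throughput / (60 * speed * width * density) * 1000
  thickness = 31185 / (60 * 12.6 * 3.3 * 2500) * 1000 = 5.0 mm

5.0 mm


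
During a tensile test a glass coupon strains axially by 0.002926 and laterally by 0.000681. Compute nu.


Poisson's ratio: nu = lateral strain / axial strain
  nu = 0.000681 / 0.002926 = 0.2327

0.2327


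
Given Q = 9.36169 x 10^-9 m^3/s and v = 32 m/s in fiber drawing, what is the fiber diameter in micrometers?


Cross-sectional area from continuity:
  A = Q / v = 9.36169 x 10^-9 / 32 = 2.925528 x 10^-10 m^2
Diameter from circular cross-section:
  d = sqrt(4A / pi) * 10^6 (m -> um)
  d = sqrt(4 * 2.925528 x 10^-10 / pi) * 10^6 = 19.3 um

19.3 um


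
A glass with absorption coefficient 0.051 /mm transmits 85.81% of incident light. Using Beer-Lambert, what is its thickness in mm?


Rearrange T = exp(-alpha * thickness):
  thickness = -ln(T) / alpha
  T = 85.81/100 = 0.8581
  ln(T) = -0.15303
  -ln(T) = 0.15303
  thickness = 0.15303 / 0.051 = 3.0 mm

3.0 mm


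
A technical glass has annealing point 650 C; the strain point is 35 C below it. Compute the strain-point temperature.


Strain point = annealing point - difference:
  T_strain = 650 - 35 = 615 C

615 C


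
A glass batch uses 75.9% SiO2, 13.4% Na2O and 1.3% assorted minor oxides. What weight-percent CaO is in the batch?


Pieces sum to 100%:
  CaO = 100 - (SiO2 + Na2O + others)
  CaO = 100 - (75.9 + 13.4 + 1.3) = 9.4%

9.4%


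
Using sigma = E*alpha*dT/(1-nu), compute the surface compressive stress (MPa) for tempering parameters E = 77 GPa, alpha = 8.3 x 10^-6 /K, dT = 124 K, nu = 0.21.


Tempering stress: sigma = E * alpha * dT / (1 - nu)
  E (MPa) = 77 * 1000 = 77000
  Numerator = 77000 * (8.3 x 10^-6) * 124 = 79.2484
  Denominator = 1 - 0.21 = 0.79
  sigma = 79.2484 / 0.79 = 100.3 MPa

100.3 MPa


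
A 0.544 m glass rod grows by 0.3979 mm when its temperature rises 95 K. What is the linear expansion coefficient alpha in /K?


Rearrange dL = alpha * L0 * dT for alpha:
  alpha = dL / (L0 * dT)
  alpha = (0.3979 / 1000) / (0.544 * 95) = 0.000007699 /K = 7.699 x 10^-6 /K

7.699 x 10^-6 /K


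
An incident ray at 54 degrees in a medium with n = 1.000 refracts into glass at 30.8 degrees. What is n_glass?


Apply Snell's law: n1 * sin(theta1) = n2 * sin(theta2)
  n2 = n1 * sin(theta1) / sin(theta2)
  sin(54) = 0.809017
  sin(30.8) = 0.512043
  n2 = 1.000 * 0.809017 / 0.512043 = 1.58

1.58


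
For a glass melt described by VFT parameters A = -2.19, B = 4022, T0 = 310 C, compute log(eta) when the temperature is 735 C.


VFT equation: log(eta) = A + B / (T - T0)
  T - T0 = 735 - 310 = 425
  B / (T - T0) = 4022 / 425 = 9.464
  log(eta) = -2.19 + 9.464 = 7.274

7.274


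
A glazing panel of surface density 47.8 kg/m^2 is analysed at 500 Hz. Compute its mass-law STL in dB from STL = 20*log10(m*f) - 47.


Mass law: STL = 20 * log10(m * f) - 47
  m * f = 47.8 * 500 = 23900
  log10(23900) = 4.3784
  STL = 20 * 4.3784 - 47 = 87.568 - 47 = 40.6 dB

40.6 dB


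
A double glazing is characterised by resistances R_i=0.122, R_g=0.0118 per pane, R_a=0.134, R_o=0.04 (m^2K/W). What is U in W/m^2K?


Total thermal resistance (series):
  R_total = R_in + R_glass + R_air + R_glass + R_out
  R_total = 0.122 + 0.0118 + 0.134 + 0.0118 + 0.04 = 0.3196 m^2K/W
U-value = 1 / R_total = 1 / 0.3196 = 3.129 W/m^2K

3.129 W/m^2K


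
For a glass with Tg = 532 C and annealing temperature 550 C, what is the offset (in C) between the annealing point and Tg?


Offset = T_anneal - Tg:
  offset = 550 - 532 = 18 C

18 C


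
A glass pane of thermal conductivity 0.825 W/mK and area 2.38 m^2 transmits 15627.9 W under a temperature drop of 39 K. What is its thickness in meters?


Fourier's law: t = k * A * dT / Q
  t = 0.825 * 2.38 * 39 / 15627.9
  t = 76.5765 / 15627.9 = 0.0049 m

0.0049 m


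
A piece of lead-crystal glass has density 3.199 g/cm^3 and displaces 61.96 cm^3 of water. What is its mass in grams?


Rearrange rho = m / V:
  m = rho * V
  m = 3.199 * 61.96 = 198.21 g

198.21 g


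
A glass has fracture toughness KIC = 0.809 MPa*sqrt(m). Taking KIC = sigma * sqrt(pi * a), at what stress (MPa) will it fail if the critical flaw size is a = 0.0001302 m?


Rearrange KIC = sigma * sqrt(pi * a):
  sigma = KIC / sqrt(pi * a)
  sqrt(pi * 0.0001302) = 0.020225
  sigma = 0.809 / 0.020225 = 40.0 MPa

40.0 MPa


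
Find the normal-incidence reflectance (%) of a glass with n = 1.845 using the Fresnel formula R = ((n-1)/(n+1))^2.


Fresnel reflectance at normal incidence:
  R = ((n - 1)/(n + 1))^2
  (n - 1)/(n + 1) = (1.845 - 1)/(1.845 + 1) = 0.297012
  R = 0.297012^2 = 0.0882161
  R(%) = 0.0882161 * 100 = 8.822%

8.822%


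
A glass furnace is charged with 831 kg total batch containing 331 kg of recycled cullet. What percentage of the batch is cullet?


Cullet ratio = (cullet mass / total batch mass) * 100
  Ratio = 331 / 831 * 100 = 39.83%

39.83%


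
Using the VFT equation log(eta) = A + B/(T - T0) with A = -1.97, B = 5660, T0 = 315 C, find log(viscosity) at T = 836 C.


VFT equation: log(eta) = A + B / (T - T0)
  T - T0 = 836 - 315 = 521
  B / (T - T0) = 5660 / 521 = 10.864
  log(eta) = -1.97 + 10.864 = 8.894

8.894


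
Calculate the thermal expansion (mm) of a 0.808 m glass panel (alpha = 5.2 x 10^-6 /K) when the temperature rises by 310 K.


Thermal expansion formula: dL = alpha * L0 * dT
  dL = (5.2 x 10^-6) * 0.808 * 310 = 0.0013025 m
Convert to mm: 0.0013025 * 1000 = 1.3025 mm

1.3025 mm


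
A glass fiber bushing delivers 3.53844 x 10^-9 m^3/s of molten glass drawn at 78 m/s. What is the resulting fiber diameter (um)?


Cross-sectional area from continuity:
  A = Q / v = 3.53844 x 10^-9 / 78 = 4.536462 x 10^-11 m^2
Diameter from circular cross-section:
  d = sqrt(4A / pi) * 10^6 (m -> um)
  d = sqrt(4 * 4.536462 x 10^-11 / pi) * 10^6 = 7.6 um

7.6 um


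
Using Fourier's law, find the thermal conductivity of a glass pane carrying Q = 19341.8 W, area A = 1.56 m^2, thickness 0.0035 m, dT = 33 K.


Fourier's law rearranged: k = Q * t / (A * dT)
  Numerator = 19341.8 * 0.0035 = 67.6963
  Denominator = 1.56 * 33 = 51.48
  k = 67.6963 / 51.48 = 1.315 W/mK

1.315 W/mK


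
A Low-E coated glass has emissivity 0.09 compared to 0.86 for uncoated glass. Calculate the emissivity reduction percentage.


Percentage reduction = (1 - coated/uncoated) * 100
  Ratio = 0.09 / 0.86 = 0.1047
  Reduction = (1 - 0.1047) * 100 = 89.5%

89.5%


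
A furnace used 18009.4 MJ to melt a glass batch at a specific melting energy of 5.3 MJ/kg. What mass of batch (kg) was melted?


Rearrange E = m * s for m:
  m = E / s
  m = 18009.4 / 5.3 = 3398.0 kg

3398.0 kg


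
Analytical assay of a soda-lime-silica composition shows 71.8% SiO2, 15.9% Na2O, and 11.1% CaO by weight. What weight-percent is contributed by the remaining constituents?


Sum the three major oxides:
  SiO2 + Na2O + CaO = 71.8 + 15.9 + 11.1 = 98.8%
Subtract from 100%:
  Others = 100 - 98.8 = 1.2%

1.2%


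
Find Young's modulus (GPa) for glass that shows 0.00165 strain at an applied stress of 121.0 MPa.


Young's modulus: E = stress / strain
  E = 121.0 MPa / 0.00165 = 73333.33 MPa
Convert to GPa: 73333.33 / 1000 = 73.33 GPa

73.33 GPa


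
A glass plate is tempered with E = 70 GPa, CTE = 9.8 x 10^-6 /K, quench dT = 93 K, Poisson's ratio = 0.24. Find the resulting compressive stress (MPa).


Tempering stress: sigma = E * alpha * dT / (1 - nu)
  E (MPa) = 70 * 1000 = 70000
  Numerator = 70000 * (9.8 x 10^-6) * 93 = 63.798
  Denominator = 1 - 0.24 = 0.76
  sigma = 63.798 / 0.76 = 83.9 MPa

83.9 MPa


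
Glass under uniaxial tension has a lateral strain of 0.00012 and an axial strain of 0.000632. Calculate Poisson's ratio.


Poisson's ratio: nu = lateral strain / axial strain
  nu = 0.00012 / 0.000632 = 0.1899

0.1899


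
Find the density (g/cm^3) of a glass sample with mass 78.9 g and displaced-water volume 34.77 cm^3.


Use the definition of density:
  rho = mass / volume
  rho = 78.9 / 34.77 = 2.269 g/cm^3

2.269 g/cm^3


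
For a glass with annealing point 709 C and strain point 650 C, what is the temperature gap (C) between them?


Gap = T_anneal - T_strain:
  gap = 709 - 650 = 59 C

59 C


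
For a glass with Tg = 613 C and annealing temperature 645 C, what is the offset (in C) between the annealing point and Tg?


Offset = T_anneal - Tg:
  offset = 645 - 613 = 32 C

32 C


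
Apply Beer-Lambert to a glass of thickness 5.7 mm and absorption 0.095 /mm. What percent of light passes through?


Beer-Lambert law: T = exp(-alpha * thickness)
  exponent = -0.095 * 5.7 = -0.5415
  T = exp(-0.5415) = 0.5819
  Percentage = 0.5819 * 100 = 58.19%

58.19%


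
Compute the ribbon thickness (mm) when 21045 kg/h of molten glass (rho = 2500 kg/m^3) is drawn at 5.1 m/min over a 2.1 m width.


Ribbon cross-section from mass balance:
  Volume rate = throughput / density = 21045 / 2500 = 8.418 m^3/h
  thickness = volume rate / (speed * 60 * width), i.e.
  thickness = throughput / (60 * speed * width * density) * 1000
  thickness = 21045 / (60 * 5.1 * 2.1 * 2500) * 1000 = 13.1 mm

13.1 mm


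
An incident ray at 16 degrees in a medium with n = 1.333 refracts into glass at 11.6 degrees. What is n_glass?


Apply Snell's law: n1 * sin(theta1) = n2 * sin(theta2)
  n2 = n1 * sin(theta1) / sin(theta2)
  sin(16) = 0.275637
  sin(11.6) = 0.201078
  n2 = 1.333 * 0.275637 / 0.201078 = 1.8273

1.8273


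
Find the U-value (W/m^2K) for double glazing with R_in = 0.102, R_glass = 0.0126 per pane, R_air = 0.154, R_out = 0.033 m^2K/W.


Total thermal resistance (series):
  R_total = R_in + R_glass + R_air + R_glass + R_out
  R_total = 0.102 + 0.0126 + 0.154 + 0.0126 + 0.033 = 0.3142 m^2K/W
U-value = 1 / R_total = 1 / 0.3142 = 3.183 W/m^2K

3.183 W/m^2K


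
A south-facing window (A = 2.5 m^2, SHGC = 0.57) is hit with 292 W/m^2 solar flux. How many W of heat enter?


Solar heat gain: Q = Area * SHGC * Irradiance
  Q = 2.5 * 0.57 * 292 = 416.1 W

416.1 W


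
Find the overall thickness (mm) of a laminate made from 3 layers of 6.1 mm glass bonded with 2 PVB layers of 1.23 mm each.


Total thickness = glass contribution + PVB contribution
  Glass: 3 * 6.1 = 18.3 mm
  PVB: 2 * 1.23 = 2.46 mm
  Total = 18.3 + 2.46 = 20.76 mm

20.76 mm


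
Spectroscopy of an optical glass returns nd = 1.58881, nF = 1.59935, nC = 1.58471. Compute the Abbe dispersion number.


Abbe number formula: Vd = (nd - 1) / (nF - nC)
  nd - 1 = 1.58881 - 1 = 0.58881
  nF - nC = 1.59935 - 1.58471 = 0.01464
  Vd = 0.58881 / 0.01464 = 40.22

40.22


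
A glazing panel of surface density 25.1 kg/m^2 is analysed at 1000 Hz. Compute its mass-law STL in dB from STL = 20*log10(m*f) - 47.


Mass law: STL = 20 * log10(m * f) - 47
  m * f = 25.1 * 1000 = 25100
  log10(25100) = 4.39967
  STL = 20 * 4.39967 - 47 = 87.9934 - 47 = 41.0 dB

41.0 dB


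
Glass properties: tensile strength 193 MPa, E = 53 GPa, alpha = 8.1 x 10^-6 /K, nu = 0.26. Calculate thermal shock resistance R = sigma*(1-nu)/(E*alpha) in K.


Thermal shock resistance: R = sigma * (1 - nu) / (E * alpha)
  Numerator = 193 * (1 - 0.26) = 142.82
  Denominator = 53 * 1000 * (8.1 x 10^-6) = 0.4293
  R = 142.82 / 0.4293 = 332.7 K

332.7 K


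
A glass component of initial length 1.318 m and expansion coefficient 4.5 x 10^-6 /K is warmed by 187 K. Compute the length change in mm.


Thermal expansion formula: dL = alpha * L0 * dT
  dL = (4.5 x 10^-6) * 1.318 * 187 = 0.0011091 m
Convert to mm: 0.0011091 * 1000 = 1.1091 mm

1.1091 mm


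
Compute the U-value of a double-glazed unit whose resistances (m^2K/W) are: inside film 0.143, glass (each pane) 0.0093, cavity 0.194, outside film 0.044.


Total thermal resistance (series):
  R_total = R_in + R_glass + R_air + R_glass + R_out
  R_total = 0.143 + 0.0093 + 0.194 + 0.0093 + 0.044 = 0.3996 m^2K/W
U-value = 1 / R_total = 1 / 0.3996 = 2.503 W/m^2K

2.503 W/m^2K


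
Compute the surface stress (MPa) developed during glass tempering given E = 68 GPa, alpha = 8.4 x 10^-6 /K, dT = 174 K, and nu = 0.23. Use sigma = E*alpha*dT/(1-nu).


Tempering stress: sigma = E * alpha * dT / (1 - nu)
  E (MPa) = 68 * 1000 = 68000
  Numerator = 68000 * (8.4 x 10^-6) * 174 = 99.3888
  Denominator = 1 - 0.23 = 0.77
  sigma = 99.3888 / 0.77 = 129.1 MPa

129.1 MPa


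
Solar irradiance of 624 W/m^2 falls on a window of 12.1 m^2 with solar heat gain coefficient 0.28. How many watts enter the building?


Solar heat gain: Q = Area * SHGC * Irradiance
  Q = 12.1 * 0.28 * 624 = 2114.1 W

2114.1 W


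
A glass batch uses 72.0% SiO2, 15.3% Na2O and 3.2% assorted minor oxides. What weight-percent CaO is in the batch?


Pieces sum to 100%:
  CaO = 100 - (SiO2 + Na2O + others)
  CaO = 100 - (72.0 + 15.3 + 3.2) = 9.5%

9.5%


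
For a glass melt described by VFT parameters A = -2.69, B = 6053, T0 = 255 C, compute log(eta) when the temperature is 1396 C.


VFT equation: log(eta) = A + B / (T - T0)
  T - T0 = 1396 - 255 = 1141
  B / (T - T0) = 6053 / 1141 = 5.305
  log(eta) = -2.69 + 5.305 = 2.615

2.615


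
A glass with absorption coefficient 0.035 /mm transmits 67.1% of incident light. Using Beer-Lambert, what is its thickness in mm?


Rearrange T = exp(-alpha * thickness):
  thickness = -ln(T) / alpha
  T = 67.1/100 = 0.671
  ln(T) = -0.39899
  -ln(T) = 0.39899
  thickness = 0.39899 / 0.035 = 11.4 mm

11.4 mm


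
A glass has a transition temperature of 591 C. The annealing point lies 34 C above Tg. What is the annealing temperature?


The annealing temperature is Tg plus the offset:
  T_anneal = 591 + 34 = 625 C

625 C


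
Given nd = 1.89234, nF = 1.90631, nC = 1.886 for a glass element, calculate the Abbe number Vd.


Abbe number formula: Vd = (nd - 1) / (nF - nC)
  nd - 1 = 1.89234 - 1 = 0.89234
  nF - nC = 1.90631 - 1.886 = 0.02031
  Vd = 0.89234 / 0.02031 = 43.94

43.94


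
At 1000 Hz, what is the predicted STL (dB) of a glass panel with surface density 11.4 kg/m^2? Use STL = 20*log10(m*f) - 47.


Mass law: STL = 20 * log10(m * f) - 47
  m * f = 11.4 * 1000 = 11400
  log10(11400) = 4.0569
  STL = 20 * 4.0569 - 47 = 81.138 - 47 = 34.1 dB

34.1 dB


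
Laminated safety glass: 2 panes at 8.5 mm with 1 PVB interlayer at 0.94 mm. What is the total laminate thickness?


Total thickness = glass contribution + PVB contribution
  Glass: 2 * 8.5 = 17.0 mm
  PVB: 1 * 0.94 = 0.94 mm
  Total = 17.0 + 0.94 = 17.94 mm

17.94 mm


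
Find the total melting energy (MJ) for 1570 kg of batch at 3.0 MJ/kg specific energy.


Total energy = mass * specific energy
  E = 1570 * 3.0 = 4710 MJ

4710 MJ


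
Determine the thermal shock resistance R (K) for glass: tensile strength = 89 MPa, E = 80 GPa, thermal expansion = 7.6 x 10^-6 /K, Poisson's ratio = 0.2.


Thermal shock resistance: R = sigma * (1 - nu) / (E * alpha)
  Numerator = 89 * (1 - 0.2) = 71.2
  Denominator = 80 * 1000 * (7.6 x 10^-6) = 0.608
  R = 71.2 / 0.608 = 117.1 K

117.1 K


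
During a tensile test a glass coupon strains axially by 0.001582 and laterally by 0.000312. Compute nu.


Poisson's ratio: nu = lateral strain / axial strain
  nu = 0.000312 / 0.001582 = 0.1972

0.1972


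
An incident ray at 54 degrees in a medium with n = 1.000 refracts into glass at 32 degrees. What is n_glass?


Apply Snell's law: n1 * sin(theta1) = n2 * sin(theta2)
  n2 = n1 * sin(theta1) / sin(theta2)
  sin(54) = 0.809017
  sin(32) = 0.529919
  n2 = 1.000 * 0.809017 / 0.529919 = 1.5267

1.5267


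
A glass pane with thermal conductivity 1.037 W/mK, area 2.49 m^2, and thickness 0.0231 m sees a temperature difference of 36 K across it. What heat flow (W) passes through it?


Fourier's law: Q = k * A * dT / t
  Q = 1.037 * 2.49 * 36 / 0.0231
  Q = 92.95668 / 0.0231 = 4024.1 W

4024.1 W


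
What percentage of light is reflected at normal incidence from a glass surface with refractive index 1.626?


Fresnel reflectance at normal incidence:
  R = ((n - 1)/(n + 1))^2
  (n - 1)/(n + 1) = (1.626 - 1)/(1.626 + 1) = 0.238385
  R = 0.238385^2 = 0.0568274
  R(%) = 0.0568274 * 100 = 5.683%

5.683%


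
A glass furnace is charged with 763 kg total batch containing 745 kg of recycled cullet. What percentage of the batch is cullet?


Cullet ratio = (cullet mass / total batch mass) * 100
  Ratio = 745 / 763 * 100 = 97.64%

97.64%


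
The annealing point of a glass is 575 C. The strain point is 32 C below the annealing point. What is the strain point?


Strain point = annealing point - difference:
  T_strain = 575 - 32 = 543 C

543 C


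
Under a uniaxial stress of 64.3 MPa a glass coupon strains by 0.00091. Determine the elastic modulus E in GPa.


Young's modulus: E = stress / strain
  E = 64.3 MPa / 0.00091 = 70659.34 MPa
Convert to GPa: 70659.34 / 1000 = 70.66 GPa

70.66 GPa


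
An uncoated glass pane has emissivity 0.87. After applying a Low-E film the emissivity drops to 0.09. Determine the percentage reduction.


Percentage reduction = (1 - coated/uncoated) * 100
  Ratio = 0.09 / 0.87 = 0.1034
  Reduction = (1 - 0.1034) * 100 = 89.7%

89.7%
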